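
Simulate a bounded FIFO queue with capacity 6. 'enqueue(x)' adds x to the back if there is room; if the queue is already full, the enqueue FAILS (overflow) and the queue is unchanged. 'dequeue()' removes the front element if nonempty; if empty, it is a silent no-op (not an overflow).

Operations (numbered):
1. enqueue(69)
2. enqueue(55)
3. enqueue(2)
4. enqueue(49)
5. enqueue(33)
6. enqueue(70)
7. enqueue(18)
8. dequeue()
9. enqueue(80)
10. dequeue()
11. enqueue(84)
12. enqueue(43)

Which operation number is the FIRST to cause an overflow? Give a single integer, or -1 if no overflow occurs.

Answer: 7

Derivation:
1. enqueue(69): size=1
2. enqueue(55): size=2
3. enqueue(2): size=3
4. enqueue(49): size=4
5. enqueue(33): size=5
6. enqueue(70): size=6
7. enqueue(18): size=6=cap → OVERFLOW (fail)
8. dequeue(): size=5
9. enqueue(80): size=6
10. dequeue(): size=5
11. enqueue(84): size=6
12. enqueue(43): size=6=cap → OVERFLOW (fail)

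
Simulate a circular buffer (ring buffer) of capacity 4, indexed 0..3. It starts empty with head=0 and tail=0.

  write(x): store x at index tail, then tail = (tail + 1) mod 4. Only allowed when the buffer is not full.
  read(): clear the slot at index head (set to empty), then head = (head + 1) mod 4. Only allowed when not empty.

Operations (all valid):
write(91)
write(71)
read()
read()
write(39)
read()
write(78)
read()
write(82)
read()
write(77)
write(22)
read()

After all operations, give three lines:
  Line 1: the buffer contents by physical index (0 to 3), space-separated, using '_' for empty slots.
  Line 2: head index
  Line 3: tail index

Answer: _ _ 22 _
2
3

Derivation:
write(91): buf=[91 _ _ _], head=0, tail=1, size=1
write(71): buf=[91 71 _ _], head=0, tail=2, size=2
read(): buf=[_ 71 _ _], head=1, tail=2, size=1
read(): buf=[_ _ _ _], head=2, tail=2, size=0
write(39): buf=[_ _ 39 _], head=2, tail=3, size=1
read(): buf=[_ _ _ _], head=3, tail=3, size=0
write(78): buf=[_ _ _ 78], head=3, tail=0, size=1
read(): buf=[_ _ _ _], head=0, tail=0, size=0
write(82): buf=[82 _ _ _], head=0, tail=1, size=1
read(): buf=[_ _ _ _], head=1, tail=1, size=0
write(77): buf=[_ 77 _ _], head=1, tail=2, size=1
write(22): buf=[_ 77 22 _], head=1, tail=3, size=2
read(): buf=[_ _ 22 _], head=2, tail=3, size=1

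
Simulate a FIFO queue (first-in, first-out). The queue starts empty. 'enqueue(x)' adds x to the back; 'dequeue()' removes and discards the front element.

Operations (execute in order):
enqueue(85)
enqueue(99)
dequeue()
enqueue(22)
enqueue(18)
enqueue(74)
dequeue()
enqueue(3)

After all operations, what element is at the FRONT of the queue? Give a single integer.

enqueue(85): queue = [85]
enqueue(99): queue = [85, 99]
dequeue(): queue = [99]
enqueue(22): queue = [99, 22]
enqueue(18): queue = [99, 22, 18]
enqueue(74): queue = [99, 22, 18, 74]
dequeue(): queue = [22, 18, 74]
enqueue(3): queue = [22, 18, 74, 3]

Answer: 22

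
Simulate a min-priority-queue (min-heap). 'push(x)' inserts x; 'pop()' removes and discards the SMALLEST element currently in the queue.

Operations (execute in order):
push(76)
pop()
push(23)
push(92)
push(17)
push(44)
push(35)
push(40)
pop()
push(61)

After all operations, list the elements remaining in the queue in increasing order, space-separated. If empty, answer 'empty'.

Answer: 23 35 40 44 61 92

Derivation:
push(76): heap contents = [76]
pop() → 76: heap contents = []
push(23): heap contents = [23]
push(92): heap contents = [23, 92]
push(17): heap contents = [17, 23, 92]
push(44): heap contents = [17, 23, 44, 92]
push(35): heap contents = [17, 23, 35, 44, 92]
push(40): heap contents = [17, 23, 35, 40, 44, 92]
pop() → 17: heap contents = [23, 35, 40, 44, 92]
push(61): heap contents = [23, 35, 40, 44, 61, 92]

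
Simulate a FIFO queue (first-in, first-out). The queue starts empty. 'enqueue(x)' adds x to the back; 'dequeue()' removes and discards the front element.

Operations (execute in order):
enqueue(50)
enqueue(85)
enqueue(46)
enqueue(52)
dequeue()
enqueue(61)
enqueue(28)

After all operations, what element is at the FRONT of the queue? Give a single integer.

enqueue(50): queue = [50]
enqueue(85): queue = [50, 85]
enqueue(46): queue = [50, 85, 46]
enqueue(52): queue = [50, 85, 46, 52]
dequeue(): queue = [85, 46, 52]
enqueue(61): queue = [85, 46, 52, 61]
enqueue(28): queue = [85, 46, 52, 61, 28]

Answer: 85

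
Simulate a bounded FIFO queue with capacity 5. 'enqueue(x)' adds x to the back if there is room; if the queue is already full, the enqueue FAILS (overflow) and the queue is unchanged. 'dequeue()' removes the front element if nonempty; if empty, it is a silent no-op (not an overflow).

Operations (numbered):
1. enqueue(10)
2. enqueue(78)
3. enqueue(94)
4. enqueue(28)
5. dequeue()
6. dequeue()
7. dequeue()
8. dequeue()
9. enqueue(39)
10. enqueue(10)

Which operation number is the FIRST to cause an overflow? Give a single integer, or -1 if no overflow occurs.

Answer: -1

Derivation:
1. enqueue(10): size=1
2. enqueue(78): size=2
3. enqueue(94): size=3
4. enqueue(28): size=4
5. dequeue(): size=3
6. dequeue(): size=2
7. dequeue(): size=1
8. dequeue(): size=0
9. enqueue(39): size=1
10. enqueue(10): size=2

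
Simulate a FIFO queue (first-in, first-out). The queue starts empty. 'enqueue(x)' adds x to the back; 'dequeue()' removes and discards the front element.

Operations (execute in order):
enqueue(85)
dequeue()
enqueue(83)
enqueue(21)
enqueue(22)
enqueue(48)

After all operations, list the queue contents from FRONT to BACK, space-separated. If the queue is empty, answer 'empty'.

enqueue(85): [85]
dequeue(): []
enqueue(83): [83]
enqueue(21): [83, 21]
enqueue(22): [83, 21, 22]
enqueue(48): [83, 21, 22, 48]

Answer: 83 21 22 48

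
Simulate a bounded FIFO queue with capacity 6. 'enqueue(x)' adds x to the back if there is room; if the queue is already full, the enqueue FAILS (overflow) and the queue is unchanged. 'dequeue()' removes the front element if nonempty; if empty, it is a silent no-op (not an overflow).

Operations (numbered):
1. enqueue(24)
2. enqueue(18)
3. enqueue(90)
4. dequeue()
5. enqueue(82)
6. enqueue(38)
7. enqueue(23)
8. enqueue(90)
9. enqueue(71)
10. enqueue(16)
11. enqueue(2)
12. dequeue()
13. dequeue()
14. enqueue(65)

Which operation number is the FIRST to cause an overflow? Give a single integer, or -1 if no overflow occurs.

1. enqueue(24): size=1
2. enqueue(18): size=2
3. enqueue(90): size=3
4. dequeue(): size=2
5. enqueue(82): size=3
6. enqueue(38): size=4
7. enqueue(23): size=5
8. enqueue(90): size=6
9. enqueue(71): size=6=cap → OVERFLOW (fail)
10. enqueue(16): size=6=cap → OVERFLOW (fail)
11. enqueue(2): size=6=cap → OVERFLOW (fail)
12. dequeue(): size=5
13. dequeue(): size=4
14. enqueue(65): size=5

Answer: 9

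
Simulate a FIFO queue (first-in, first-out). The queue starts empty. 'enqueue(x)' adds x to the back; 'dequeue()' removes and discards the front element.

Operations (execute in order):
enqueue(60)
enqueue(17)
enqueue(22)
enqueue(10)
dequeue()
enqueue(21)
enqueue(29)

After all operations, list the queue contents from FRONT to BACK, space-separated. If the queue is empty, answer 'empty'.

Answer: 17 22 10 21 29

Derivation:
enqueue(60): [60]
enqueue(17): [60, 17]
enqueue(22): [60, 17, 22]
enqueue(10): [60, 17, 22, 10]
dequeue(): [17, 22, 10]
enqueue(21): [17, 22, 10, 21]
enqueue(29): [17, 22, 10, 21, 29]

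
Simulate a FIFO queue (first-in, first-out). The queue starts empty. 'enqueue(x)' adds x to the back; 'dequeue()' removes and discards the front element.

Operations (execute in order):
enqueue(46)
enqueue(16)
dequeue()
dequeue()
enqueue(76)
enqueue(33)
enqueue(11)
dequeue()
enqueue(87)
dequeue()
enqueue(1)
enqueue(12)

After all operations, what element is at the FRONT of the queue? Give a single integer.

enqueue(46): queue = [46]
enqueue(16): queue = [46, 16]
dequeue(): queue = [16]
dequeue(): queue = []
enqueue(76): queue = [76]
enqueue(33): queue = [76, 33]
enqueue(11): queue = [76, 33, 11]
dequeue(): queue = [33, 11]
enqueue(87): queue = [33, 11, 87]
dequeue(): queue = [11, 87]
enqueue(1): queue = [11, 87, 1]
enqueue(12): queue = [11, 87, 1, 12]

Answer: 11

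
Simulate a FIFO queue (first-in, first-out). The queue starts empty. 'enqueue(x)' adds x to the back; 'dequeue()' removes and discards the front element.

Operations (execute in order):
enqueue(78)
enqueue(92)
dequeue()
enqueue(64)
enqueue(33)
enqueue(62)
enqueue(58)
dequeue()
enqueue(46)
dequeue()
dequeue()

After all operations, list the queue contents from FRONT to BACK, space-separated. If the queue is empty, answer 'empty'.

enqueue(78): [78]
enqueue(92): [78, 92]
dequeue(): [92]
enqueue(64): [92, 64]
enqueue(33): [92, 64, 33]
enqueue(62): [92, 64, 33, 62]
enqueue(58): [92, 64, 33, 62, 58]
dequeue(): [64, 33, 62, 58]
enqueue(46): [64, 33, 62, 58, 46]
dequeue(): [33, 62, 58, 46]
dequeue(): [62, 58, 46]

Answer: 62 58 46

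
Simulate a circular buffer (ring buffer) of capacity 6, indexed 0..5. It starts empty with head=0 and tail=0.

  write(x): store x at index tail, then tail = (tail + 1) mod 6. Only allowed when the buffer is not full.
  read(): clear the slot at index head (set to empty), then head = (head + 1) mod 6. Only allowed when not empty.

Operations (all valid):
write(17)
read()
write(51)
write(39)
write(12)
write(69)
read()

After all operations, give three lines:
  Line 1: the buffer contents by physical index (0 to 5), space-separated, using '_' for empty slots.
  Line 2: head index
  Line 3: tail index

Answer: _ _ 39 12 69 _
2
5

Derivation:
write(17): buf=[17 _ _ _ _ _], head=0, tail=1, size=1
read(): buf=[_ _ _ _ _ _], head=1, tail=1, size=0
write(51): buf=[_ 51 _ _ _ _], head=1, tail=2, size=1
write(39): buf=[_ 51 39 _ _ _], head=1, tail=3, size=2
write(12): buf=[_ 51 39 12 _ _], head=1, tail=4, size=3
write(69): buf=[_ 51 39 12 69 _], head=1, tail=5, size=4
read(): buf=[_ _ 39 12 69 _], head=2, tail=5, size=3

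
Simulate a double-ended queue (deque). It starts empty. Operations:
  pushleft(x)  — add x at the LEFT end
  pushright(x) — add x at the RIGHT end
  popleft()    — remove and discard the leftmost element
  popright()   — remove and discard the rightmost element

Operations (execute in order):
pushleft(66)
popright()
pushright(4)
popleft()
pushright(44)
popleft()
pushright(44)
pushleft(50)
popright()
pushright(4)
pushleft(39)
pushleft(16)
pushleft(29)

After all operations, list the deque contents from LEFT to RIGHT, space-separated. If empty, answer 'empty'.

Answer: 29 16 39 50 4

Derivation:
pushleft(66): [66]
popright(): []
pushright(4): [4]
popleft(): []
pushright(44): [44]
popleft(): []
pushright(44): [44]
pushleft(50): [50, 44]
popright(): [50]
pushright(4): [50, 4]
pushleft(39): [39, 50, 4]
pushleft(16): [16, 39, 50, 4]
pushleft(29): [29, 16, 39, 50, 4]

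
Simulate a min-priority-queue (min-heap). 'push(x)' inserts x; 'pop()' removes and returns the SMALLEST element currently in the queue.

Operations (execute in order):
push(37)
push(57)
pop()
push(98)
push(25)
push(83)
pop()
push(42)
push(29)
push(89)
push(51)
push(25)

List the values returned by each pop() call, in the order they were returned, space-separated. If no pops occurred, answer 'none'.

push(37): heap contents = [37]
push(57): heap contents = [37, 57]
pop() → 37: heap contents = [57]
push(98): heap contents = [57, 98]
push(25): heap contents = [25, 57, 98]
push(83): heap contents = [25, 57, 83, 98]
pop() → 25: heap contents = [57, 83, 98]
push(42): heap contents = [42, 57, 83, 98]
push(29): heap contents = [29, 42, 57, 83, 98]
push(89): heap contents = [29, 42, 57, 83, 89, 98]
push(51): heap contents = [29, 42, 51, 57, 83, 89, 98]
push(25): heap contents = [25, 29, 42, 51, 57, 83, 89, 98]

Answer: 37 25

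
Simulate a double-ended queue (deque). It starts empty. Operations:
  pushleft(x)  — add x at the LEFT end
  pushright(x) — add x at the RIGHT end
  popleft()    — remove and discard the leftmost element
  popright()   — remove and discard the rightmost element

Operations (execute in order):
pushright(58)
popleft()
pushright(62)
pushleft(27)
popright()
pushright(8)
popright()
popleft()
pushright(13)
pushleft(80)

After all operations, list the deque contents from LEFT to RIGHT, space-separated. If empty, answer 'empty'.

Answer: 80 13

Derivation:
pushright(58): [58]
popleft(): []
pushright(62): [62]
pushleft(27): [27, 62]
popright(): [27]
pushright(8): [27, 8]
popright(): [27]
popleft(): []
pushright(13): [13]
pushleft(80): [80, 13]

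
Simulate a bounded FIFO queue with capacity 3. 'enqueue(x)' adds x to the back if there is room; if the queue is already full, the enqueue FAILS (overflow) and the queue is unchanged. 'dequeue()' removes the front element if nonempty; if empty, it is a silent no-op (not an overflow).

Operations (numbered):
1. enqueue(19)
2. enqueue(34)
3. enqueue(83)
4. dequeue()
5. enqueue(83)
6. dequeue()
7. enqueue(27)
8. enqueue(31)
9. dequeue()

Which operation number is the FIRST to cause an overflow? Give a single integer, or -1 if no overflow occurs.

1. enqueue(19): size=1
2. enqueue(34): size=2
3. enqueue(83): size=3
4. dequeue(): size=2
5. enqueue(83): size=3
6. dequeue(): size=2
7. enqueue(27): size=3
8. enqueue(31): size=3=cap → OVERFLOW (fail)
9. dequeue(): size=2

Answer: 8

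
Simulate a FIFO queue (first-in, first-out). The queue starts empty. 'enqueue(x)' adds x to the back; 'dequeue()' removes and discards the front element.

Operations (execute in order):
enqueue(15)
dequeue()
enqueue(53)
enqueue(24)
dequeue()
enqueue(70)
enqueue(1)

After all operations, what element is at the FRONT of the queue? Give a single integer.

enqueue(15): queue = [15]
dequeue(): queue = []
enqueue(53): queue = [53]
enqueue(24): queue = [53, 24]
dequeue(): queue = [24]
enqueue(70): queue = [24, 70]
enqueue(1): queue = [24, 70, 1]

Answer: 24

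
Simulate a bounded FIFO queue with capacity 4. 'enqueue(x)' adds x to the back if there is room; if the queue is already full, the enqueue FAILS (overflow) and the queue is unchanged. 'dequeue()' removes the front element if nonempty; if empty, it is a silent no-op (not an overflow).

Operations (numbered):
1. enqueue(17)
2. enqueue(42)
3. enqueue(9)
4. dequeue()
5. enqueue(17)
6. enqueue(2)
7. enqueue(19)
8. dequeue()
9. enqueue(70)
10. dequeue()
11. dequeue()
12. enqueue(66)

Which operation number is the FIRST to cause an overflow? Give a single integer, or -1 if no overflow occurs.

1. enqueue(17): size=1
2. enqueue(42): size=2
3. enqueue(9): size=3
4. dequeue(): size=2
5. enqueue(17): size=3
6. enqueue(2): size=4
7. enqueue(19): size=4=cap → OVERFLOW (fail)
8. dequeue(): size=3
9. enqueue(70): size=4
10. dequeue(): size=3
11. dequeue(): size=2
12. enqueue(66): size=3

Answer: 7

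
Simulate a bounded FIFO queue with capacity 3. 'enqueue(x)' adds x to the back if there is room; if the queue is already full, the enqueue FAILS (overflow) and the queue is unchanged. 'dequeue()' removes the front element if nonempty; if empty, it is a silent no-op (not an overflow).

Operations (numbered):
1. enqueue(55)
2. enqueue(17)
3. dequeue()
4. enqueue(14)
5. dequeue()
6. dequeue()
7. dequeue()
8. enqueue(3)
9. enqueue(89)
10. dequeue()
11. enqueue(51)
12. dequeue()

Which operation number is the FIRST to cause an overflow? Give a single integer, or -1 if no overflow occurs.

1. enqueue(55): size=1
2. enqueue(17): size=2
3. dequeue(): size=1
4. enqueue(14): size=2
5. dequeue(): size=1
6. dequeue(): size=0
7. dequeue(): empty, no-op, size=0
8. enqueue(3): size=1
9. enqueue(89): size=2
10. dequeue(): size=1
11. enqueue(51): size=2
12. dequeue(): size=1

Answer: -1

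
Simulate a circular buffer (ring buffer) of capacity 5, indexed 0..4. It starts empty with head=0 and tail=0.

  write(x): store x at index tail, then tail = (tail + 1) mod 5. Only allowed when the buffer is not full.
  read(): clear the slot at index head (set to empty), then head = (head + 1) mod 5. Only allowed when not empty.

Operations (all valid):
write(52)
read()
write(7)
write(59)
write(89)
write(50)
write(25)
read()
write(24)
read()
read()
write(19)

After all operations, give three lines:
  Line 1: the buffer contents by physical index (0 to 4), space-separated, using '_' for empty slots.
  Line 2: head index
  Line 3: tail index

Answer: 25 24 19 _ 50
4
3

Derivation:
write(52): buf=[52 _ _ _ _], head=0, tail=1, size=1
read(): buf=[_ _ _ _ _], head=1, tail=1, size=0
write(7): buf=[_ 7 _ _ _], head=1, tail=2, size=1
write(59): buf=[_ 7 59 _ _], head=1, tail=3, size=2
write(89): buf=[_ 7 59 89 _], head=1, tail=4, size=3
write(50): buf=[_ 7 59 89 50], head=1, tail=0, size=4
write(25): buf=[25 7 59 89 50], head=1, tail=1, size=5
read(): buf=[25 _ 59 89 50], head=2, tail=1, size=4
write(24): buf=[25 24 59 89 50], head=2, tail=2, size=5
read(): buf=[25 24 _ 89 50], head=3, tail=2, size=4
read(): buf=[25 24 _ _ 50], head=4, tail=2, size=3
write(19): buf=[25 24 19 _ 50], head=4, tail=3, size=4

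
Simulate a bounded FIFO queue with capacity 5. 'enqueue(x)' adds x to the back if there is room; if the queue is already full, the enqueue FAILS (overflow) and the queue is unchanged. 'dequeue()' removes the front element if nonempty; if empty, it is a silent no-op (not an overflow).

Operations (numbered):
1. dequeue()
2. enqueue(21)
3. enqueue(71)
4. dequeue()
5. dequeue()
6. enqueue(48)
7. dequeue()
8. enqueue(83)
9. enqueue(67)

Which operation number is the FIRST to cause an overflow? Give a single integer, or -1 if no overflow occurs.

1. dequeue(): empty, no-op, size=0
2. enqueue(21): size=1
3. enqueue(71): size=2
4. dequeue(): size=1
5. dequeue(): size=0
6. enqueue(48): size=1
7. dequeue(): size=0
8. enqueue(83): size=1
9. enqueue(67): size=2

Answer: -1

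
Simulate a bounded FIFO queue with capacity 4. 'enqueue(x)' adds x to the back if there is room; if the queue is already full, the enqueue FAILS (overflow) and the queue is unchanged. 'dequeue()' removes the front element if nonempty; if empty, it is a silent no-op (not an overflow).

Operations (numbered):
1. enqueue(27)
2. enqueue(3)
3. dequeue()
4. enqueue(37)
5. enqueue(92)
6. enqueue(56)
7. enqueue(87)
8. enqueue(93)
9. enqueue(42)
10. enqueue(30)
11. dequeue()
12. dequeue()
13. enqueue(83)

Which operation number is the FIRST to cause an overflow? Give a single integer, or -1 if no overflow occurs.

Answer: 7

Derivation:
1. enqueue(27): size=1
2. enqueue(3): size=2
3. dequeue(): size=1
4. enqueue(37): size=2
5. enqueue(92): size=3
6. enqueue(56): size=4
7. enqueue(87): size=4=cap → OVERFLOW (fail)
8. enqueue(93): size=4=cap → OVERFLOW (fail)
9. enqueue(42): size=4=cap → OVERFLOW (fail)
10. enqueue(30): size=4=cap → OVERFLOW (fail)
11. dequeue(): size=3
12. dequeue(): size=2
13. enqueue(83): size=3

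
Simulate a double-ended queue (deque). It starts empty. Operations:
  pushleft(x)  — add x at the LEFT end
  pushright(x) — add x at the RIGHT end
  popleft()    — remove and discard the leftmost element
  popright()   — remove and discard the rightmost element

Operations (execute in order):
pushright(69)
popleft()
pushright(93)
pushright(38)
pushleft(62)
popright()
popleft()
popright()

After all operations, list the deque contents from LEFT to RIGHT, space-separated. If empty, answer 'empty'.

pushright(69): [69]
popleft(): []
pushright(93): [93]
pushright(38): [93, 38]
pushleft(62): [62, 93, 38]
popright(): [62, 93]
popleft(): [93]
popright(): []

Answer: empty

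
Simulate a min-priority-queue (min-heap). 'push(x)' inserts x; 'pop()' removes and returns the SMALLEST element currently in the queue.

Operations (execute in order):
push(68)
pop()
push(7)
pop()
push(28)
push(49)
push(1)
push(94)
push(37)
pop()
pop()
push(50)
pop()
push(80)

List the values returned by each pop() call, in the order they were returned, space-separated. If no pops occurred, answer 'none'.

Answer: 68 7 1 28 37

Derivation:
push(68): heap contents = [68]
pop() → 68: heap contents = []
push(7): heap contents = [7]
pop() → 7: heap contents = []
push(28): heap contents = [28]
push(49): heap contents = [28, 49]
push(1): heap contents = [1, 28, 49]
push(94): heap contents = [1, 28, 49, 94]
push(37): heap contents = [1, 28, 37, 49, 94]
pop() → 1: heap contents = [28, 37, 49, 94]
pop() → 28: heap contents = [37, 49, 94]
push(50): heap contents = [37, 49, 50, 94]
pop() → 37: heap contents = [49, 50, 94]
push(80): heap contents = [49, 50, 80, 94]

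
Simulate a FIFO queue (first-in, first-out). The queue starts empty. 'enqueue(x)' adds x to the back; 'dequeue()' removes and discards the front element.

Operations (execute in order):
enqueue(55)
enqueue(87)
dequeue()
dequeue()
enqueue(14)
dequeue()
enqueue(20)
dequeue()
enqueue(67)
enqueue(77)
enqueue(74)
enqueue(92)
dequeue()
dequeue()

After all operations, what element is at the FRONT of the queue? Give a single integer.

enqueue(55): queue = [55]
enqueue(87): queue = [55, 87]
dequeue(): queue = [87]
dequeue(): queue = []
enqueue(14): queue = [14]
dequeue(): queue = []
enqueue(20): queue = [20]
dequeue(): queue = []
enqueue(67): queue = [67]
enqueue(77): queue = [67, 77]
enqueue(74): queue = [67, 77, 74]
enqueue(92): queue = [67, 77, 74, 92]
dequeue(): queue = [77, 74, 92]
dequeue(): queue = [74, 92]

Answer: 74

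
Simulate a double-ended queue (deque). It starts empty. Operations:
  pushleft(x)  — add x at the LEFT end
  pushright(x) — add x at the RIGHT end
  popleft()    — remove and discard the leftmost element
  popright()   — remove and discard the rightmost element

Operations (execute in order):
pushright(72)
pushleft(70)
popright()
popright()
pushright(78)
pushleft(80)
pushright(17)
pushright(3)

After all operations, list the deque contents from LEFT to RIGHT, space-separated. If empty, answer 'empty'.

pushright(72): [72]
pushleft(70): [70, 72]
popright(): [70]
popright(): []
pushright(78): [78]
pushleft(80): [80, 78]
pushright(17): [80, 78, 17]
pushright(3): [80, 78, 17, 3]

Answer: 80 78 17 3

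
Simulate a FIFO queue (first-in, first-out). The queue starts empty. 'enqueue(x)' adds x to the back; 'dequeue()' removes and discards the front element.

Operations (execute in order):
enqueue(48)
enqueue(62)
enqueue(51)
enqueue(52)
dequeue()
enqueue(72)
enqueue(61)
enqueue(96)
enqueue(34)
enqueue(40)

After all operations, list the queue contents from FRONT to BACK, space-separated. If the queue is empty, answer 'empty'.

Answer: 62 51 52 72 61 96 34 40

Derivation:
enqueue(48): [48]
enqueue(62): [48, 62]
enqueue(51): [48, 62, 51]
enqueue(52): [48, 62, 51, 52]
dequeue(): [62, 51, 52]
enqueue(72): [62, 51, 52, 72]
enqueue(61): [62, 51, 52, 72, 61]
enqueue(96): [62, 51, 52, 72, 61, 96]
enqueue(34): [62, 51, 52, 72, 61, 96, 34]
enqueue(40): [62, 51, 52, 72, 61, 96, 34, 40]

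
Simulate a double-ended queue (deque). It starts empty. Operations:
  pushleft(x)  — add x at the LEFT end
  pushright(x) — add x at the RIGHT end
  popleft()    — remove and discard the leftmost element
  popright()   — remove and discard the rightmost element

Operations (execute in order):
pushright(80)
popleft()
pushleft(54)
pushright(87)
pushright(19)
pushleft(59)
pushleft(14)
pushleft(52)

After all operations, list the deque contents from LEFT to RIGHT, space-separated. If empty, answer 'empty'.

pushright(80): [80]
popleft(): []
pushleft(54): [54]
pushright(87): [54, 87]
pushright(19): [54, 87, 19]
pushleft(59): [59, 54, 87, 19]
pushleft(14): [14, 59, 54, 87, 19]
pushleft(52): [52, 14, 59, 54, 87, 19]

Answer: 52 14 59 54 87 19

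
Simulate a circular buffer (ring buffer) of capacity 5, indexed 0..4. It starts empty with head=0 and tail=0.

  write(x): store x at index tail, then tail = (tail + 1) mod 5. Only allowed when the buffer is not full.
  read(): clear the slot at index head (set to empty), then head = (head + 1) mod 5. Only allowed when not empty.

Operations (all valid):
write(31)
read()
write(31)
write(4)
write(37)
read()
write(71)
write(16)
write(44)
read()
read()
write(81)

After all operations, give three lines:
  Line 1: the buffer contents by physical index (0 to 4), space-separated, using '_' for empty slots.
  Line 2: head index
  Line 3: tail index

Answer: 16 44 81 _ 71
4
3

Derivation:
write(31): buf=[31 _ _ _ _], head=0, tail=1, size=1
read(): buf=[_ _ _ _ _], head=1, tail=1, size=0
write(31): buf=[_ 31 _ _ _], head=1, tail=2, size=1
write(4): buf=[_ 31 4 _ _], head=1, tail=3, size=2
write(37): buf=[_ 31 4 37 _], head=1, tail=4, size=3
read(): buf=[_ _ 4 37 _], head=2, tail=4, size=2
write(71): buf=[_ _ 4 37 71], head=2, tail=0, size=3
write(16): buf=[16 _ 4 37 71], head=2, tail=1, size=4
write(44): buf=[16 44 4 37 71], head=2, tail=2, size=5
read(): buf=[16 44 _ 37 71], head=3, tail=2, size=4
read(): buf=[16 44 _ _ 71], head=4, tail=2, size=3
write(81): buf=[16 44 81 _ 71], head=4, tail=3, size=4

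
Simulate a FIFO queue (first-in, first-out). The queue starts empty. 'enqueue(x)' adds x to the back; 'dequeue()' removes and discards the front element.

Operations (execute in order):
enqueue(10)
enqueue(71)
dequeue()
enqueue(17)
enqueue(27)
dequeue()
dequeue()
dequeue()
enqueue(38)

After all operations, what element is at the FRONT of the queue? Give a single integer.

Answer: 38

Derivation:
enqueue(10): queue = [10]
enqueue(71): queue = [10, 71]
dequeue(): queue = [71]
enqueue(17): queue = [71, 17]
enqueue(27): queue = [71, 17, 27]
dequeue(): queue = [17, 27]
dequeue(): queue = [27]
dequeue(): queue = []
enqueue(38): queue = [38]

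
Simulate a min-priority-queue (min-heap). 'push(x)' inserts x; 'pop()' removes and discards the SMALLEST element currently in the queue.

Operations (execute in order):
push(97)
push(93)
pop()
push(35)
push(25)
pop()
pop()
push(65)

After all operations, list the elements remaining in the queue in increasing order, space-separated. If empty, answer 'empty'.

Answer: 65 97

Derivation:
push(97): heap contents = [97]
push(93): heap contents = [93, 97]
pop() → 93: heap contents = [97]
push(35): heap contents = [35, 97]
push(25): heap contents = [25, 35, 97]
pop() → 25: heap contents = [35, 97]
pop() → 35: heap contents = [97]
push(65): heap contents = [65, 97]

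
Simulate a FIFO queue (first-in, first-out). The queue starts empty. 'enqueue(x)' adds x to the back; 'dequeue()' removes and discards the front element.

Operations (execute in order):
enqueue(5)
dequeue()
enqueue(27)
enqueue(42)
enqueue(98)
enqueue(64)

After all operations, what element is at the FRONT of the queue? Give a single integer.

Answer: 27

Derivation:
enqueue(5): queue = [5]
dequeue(): queue = []
enqueue(27): queue = [27]
enqueue(42): queue = [27, 42]
enqueue(98): queue = [27, 42, 98]
enqueue(64): queue = [27, 42, 98, 64]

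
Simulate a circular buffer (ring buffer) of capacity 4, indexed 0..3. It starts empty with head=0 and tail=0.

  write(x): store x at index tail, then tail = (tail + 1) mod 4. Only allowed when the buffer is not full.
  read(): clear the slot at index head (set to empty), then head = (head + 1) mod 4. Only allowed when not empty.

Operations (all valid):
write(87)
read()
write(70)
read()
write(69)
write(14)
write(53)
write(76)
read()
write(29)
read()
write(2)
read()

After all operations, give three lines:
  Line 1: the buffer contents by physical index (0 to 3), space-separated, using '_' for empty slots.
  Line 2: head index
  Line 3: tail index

Answer: _ 76 29 2
1
0

Derivation:
write(87): buf=[87 _ _ _], head=0, tail=1, size=1
read(): buf=[_ _ _ _], head=1, tail=1, size=0
write(70): buf=[_ 70 _ _], head=1, tail=2, size=1
read(): buf=[_ _ _ _], head=2, tail=2, size=0
write(69): buf=[_ _ 69 _], head=2, tail=3, size=1
write(14): buf=[_ _ 69 14], head=2, tail=0, size=2
write(53): buf=[53 _ 69 14], head=2, tail=1, size=3
write(76): buf=[53 76 69 14], head=2, tail=2, size=4
read(): buf=[53 76 _ 14], head=3, tail=2, size=3
write(29): buf=[53 76 29 14], head=3, tail=3, size=4
read(): buf=[53 76 29 _], head=0, tail=3, size=3
write(2): buf=[53 76 29 2], head=0, tail=0, size=4
read(): buf=[_ 76 29 2], head=1, tail=0, size=3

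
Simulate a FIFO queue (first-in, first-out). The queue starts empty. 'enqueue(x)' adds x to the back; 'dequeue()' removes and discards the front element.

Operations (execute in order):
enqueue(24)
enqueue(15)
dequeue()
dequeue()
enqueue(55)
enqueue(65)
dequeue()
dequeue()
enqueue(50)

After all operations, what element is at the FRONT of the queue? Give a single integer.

enqueue(24): queue = [24]
enqueue(15): queue = [24, 15]
dequeue(): queue = [15]
dequeue(): queue = []
enqueue(55): queue = [55]
enqueue(65): queue = [55, 65]
dequeue(): queue = [65]
dequeue(): queue = []
enqueue(50): queue = [50]

Answer: 50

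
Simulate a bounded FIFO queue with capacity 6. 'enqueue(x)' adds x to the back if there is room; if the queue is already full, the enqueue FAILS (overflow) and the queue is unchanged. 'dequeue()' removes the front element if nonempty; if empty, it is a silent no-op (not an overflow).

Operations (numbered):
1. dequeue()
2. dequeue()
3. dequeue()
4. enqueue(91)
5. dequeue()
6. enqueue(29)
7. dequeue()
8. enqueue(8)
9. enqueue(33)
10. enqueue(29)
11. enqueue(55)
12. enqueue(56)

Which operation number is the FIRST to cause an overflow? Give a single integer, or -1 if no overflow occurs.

Answer: -1

Derivation:
1. dequeue(): empty, no-op, size=0
2. dequeue(): empty, no-op, size=0
3. dequeue(): empty, no-op, size=0
4. enqueue(91): size=1
5. dequeue(): size=0
6. enqueue(29): size=1
7. dequeue(): size=0
8. enqueue(8): size=1
9. enqueue(33): size=2
10. enqueue(29): size=3
11. enqueue(55): size=4
12. enqueue(56): size=5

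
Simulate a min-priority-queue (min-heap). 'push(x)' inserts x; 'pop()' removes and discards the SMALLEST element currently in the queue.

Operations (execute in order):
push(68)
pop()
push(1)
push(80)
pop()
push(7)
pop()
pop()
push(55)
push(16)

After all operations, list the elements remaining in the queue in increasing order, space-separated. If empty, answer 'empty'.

Answer: 16 55

Derivation:
push(68): heap contents = [68]
pop() → 68: heap contents = []
push(1): heap contents = [1]
push(80): heap contents = [1, 80]
pop() → 1: heap contents = [80]
push(7): heap contents = [7, 80]
pop() → 7: heap contents = [80]
pop() → 80: heap contents = []
push(55): heap contents = [55]
push(16): heap contents = [16, 55]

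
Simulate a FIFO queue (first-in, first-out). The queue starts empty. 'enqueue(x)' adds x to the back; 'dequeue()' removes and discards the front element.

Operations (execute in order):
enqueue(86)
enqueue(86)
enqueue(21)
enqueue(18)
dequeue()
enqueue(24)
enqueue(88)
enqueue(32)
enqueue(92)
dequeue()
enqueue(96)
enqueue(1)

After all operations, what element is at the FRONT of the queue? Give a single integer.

Answer: 21

Derivation:
enqueue(86): queue = [86]
enqueue(86): queue = [86, 86]
enqueue(21): queue = [86, 86, 21]
enqueue(18): queue = [86, 86, 21, 18]
dequeue(): queue = [86, 21, 18]
enqueue(24): queue = [86, 21, 18, 24]
enqueue(88): queue = [86, 21, 18, 24, 88]
enqueue(32): queue = [86, 21, 18, 24, 88, 32]
enqueue(92): queue = [86, 21, 18, 24, 88, 32, 92]
dequeue(): queue = [21, 18, 24, 88, 32, 92]
enqueue(96): queue = [21, 18, 24, 88, 32, 92, 96]
enqueue(1): queue = [21, 18, 24, 88, 32, 92, 96, 1]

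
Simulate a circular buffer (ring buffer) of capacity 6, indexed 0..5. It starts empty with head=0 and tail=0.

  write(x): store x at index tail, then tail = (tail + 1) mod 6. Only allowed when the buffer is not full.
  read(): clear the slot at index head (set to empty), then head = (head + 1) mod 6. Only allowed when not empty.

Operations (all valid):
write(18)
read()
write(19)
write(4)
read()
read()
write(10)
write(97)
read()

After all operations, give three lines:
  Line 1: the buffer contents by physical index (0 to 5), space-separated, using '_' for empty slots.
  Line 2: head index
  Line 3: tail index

Answer: _ _ _ _ 97 _
4
5

Derivation:
write(18): buf=[18 _ _ _ _ _], head=0, tail=1, size=1
read(): buf=[_ _ _ _ _ _], head=1, tail=1, size=0
write(19): buf=[_ 19 _ _ _ _], head=1, tail=2, size=1
write(4): buf=[_ 19 4 _ _ _], head=1, tail=3, size=2
read(): buf=[_ _ 4 _ _ _], head=2, tail=3, size=1
read(): buf=[_ _ _ _ _ _], head=3, tail=3, size=0
write(10): buf=[_ _ _ 10 _ _], head=3, tail=4, size=1
write(97): buf=[_ _ _ 10 97 _], head=3, tail=5, size=2
read(): buf=[_ _ _ _ 97 _], head=4, tail=5, size=1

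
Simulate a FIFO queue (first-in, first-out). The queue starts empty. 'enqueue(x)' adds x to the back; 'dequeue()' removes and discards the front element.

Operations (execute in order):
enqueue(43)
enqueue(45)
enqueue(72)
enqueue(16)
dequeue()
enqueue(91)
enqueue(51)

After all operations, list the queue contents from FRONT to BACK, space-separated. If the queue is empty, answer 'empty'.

enqueue(43): [43]
enqueue(45): [43, 45]
enqueue(72): [43, 45, 72]
enqueue(16): [43, 45, 72, 16]
dequeue(): [45, 72, 16]
enqueue(91): [45, 72, 16, 91]
enqueue(51): [45, 72, 16, 91, 51]

Answer: 45 72 16 91 51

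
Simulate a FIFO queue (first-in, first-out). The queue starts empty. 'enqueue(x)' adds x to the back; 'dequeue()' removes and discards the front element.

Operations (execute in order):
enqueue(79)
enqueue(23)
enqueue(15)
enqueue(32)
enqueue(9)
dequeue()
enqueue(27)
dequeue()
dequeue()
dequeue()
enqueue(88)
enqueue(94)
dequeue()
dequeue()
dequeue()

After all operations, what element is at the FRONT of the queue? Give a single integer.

enqueue(79): queue = [79]
enqueue(23): queue = [79, 23]
enqueue(15): queue = [79, 23, 15]
enqueue(32): queue = [79, 23, 15, 32]
enqueue(9): queue = [79, 23, 15, 32, 9]
dequeue(): queue = [23, 15, 32, 9]
enqueue(27): queue = [23, 15, 32, 9, 27]
dequeue(): queue = [15, 32, 9, 27]
dequeue(): queue = [32, 9, 27]
dequeue(): queue = [9, 27]
enqueue(88): queue = [9, 27, 88]
enqueue(94): queue = [9, 27, 88, 94]
dequeue(): queue = [27, 88, 94]
dequeue(): queue = [88, 94]
dequeue(): queue = [94]

Answer: 94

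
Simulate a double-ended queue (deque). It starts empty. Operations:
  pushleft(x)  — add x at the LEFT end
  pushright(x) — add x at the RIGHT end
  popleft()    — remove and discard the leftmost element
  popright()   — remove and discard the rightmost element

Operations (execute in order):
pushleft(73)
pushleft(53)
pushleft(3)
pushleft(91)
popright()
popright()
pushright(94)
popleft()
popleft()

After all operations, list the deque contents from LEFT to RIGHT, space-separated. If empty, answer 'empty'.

Answer: 94

Derivation:
pushleft(73): [73]
pushleft(53): [53, 73]
pushleft(3): [3, 53, 73]
pushleft(91): [91, 3, 53, 73]
popright(): [91, 3, 53]
popright(): [91, 3]
pushright(94): [91, 3, 94]
popleft(): [3, 94]
popleft(): [94]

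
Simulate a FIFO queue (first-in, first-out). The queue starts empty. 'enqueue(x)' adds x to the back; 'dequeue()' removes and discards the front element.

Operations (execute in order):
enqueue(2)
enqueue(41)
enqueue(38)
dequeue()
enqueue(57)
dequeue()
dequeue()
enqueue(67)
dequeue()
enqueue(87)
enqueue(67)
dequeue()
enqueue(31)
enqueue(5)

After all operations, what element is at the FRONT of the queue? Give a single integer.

Answer: 87

Derivation:
enqueue(2): queue = [2]
enqueue(41): queue = [2, 41]
enqueue(38): queue = [2, 41, 38]
dequeue(): queue = [41, 38]
enqueue(57): queue = [41, 38, 57]
dequeue(): queue = [38, 57]
dequeue(): queue = [57]
enqueue(67): queue = [57, 67]
dequeue(): queue = [67]
enqueue(87): queue = [67, 87]
enqueue(67): queue = [67, 87, 67]
dequeue(): queue = [87, 67]
enqueue(31): queue = [87, 67, 31]
enqueue(5): queue = [87, 67, 31, 5]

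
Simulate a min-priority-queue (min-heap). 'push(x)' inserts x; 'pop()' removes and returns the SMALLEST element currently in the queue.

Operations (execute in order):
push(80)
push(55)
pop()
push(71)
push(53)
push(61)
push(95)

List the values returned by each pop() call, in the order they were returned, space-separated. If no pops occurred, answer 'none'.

push(80): heap contents = [80]
push(55): heap contents = [55, 80]
pop() → 55: heap contents = [80]
push(71): heap contents = [71, 80]
push(53): heap contents = [53, 71, 80]
push(61): heap contents = [53, 61, 71, 80]
push(95): heap contents = [53, 61, 71, 80, 95]

Answer: 55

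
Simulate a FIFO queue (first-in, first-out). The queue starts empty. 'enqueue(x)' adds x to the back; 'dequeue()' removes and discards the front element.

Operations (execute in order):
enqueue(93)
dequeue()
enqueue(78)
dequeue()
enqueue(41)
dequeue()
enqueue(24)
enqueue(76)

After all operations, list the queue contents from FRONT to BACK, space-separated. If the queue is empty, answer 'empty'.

Answer: 24 76

Derivation:
enqueue(93): [93]
dequeue(): []
enqueue(78): [78]
dequeue(): []
enqueue(41): [41]
dequeue(): []
enqueue(24): [24]
enqueue(76): [24, 76]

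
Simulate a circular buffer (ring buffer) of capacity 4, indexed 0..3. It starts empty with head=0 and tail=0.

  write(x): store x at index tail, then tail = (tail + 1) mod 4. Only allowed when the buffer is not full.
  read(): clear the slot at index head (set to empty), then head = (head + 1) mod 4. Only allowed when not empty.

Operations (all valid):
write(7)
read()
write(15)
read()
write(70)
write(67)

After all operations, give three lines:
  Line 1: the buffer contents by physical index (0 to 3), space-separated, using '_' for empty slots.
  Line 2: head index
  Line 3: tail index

Answer: _ _ 70 67
2
0

Derivation:
write(7): buf=[7 _ _ _], head=0, tail=1, size=1
read(): buf=[_ _ _ _], head=1, tail=1, size=0
write(15): buf=[_ 15 _ _], head=1, tail=2, size=1
read(): buf=[_ _ _ _], head=2, tail=2, size=0
write(70): buf=[_ _ 70 _], head=2, tail=3, size=1
write(67): buf=[_ _ 70 67], head=2, tail=0, size=2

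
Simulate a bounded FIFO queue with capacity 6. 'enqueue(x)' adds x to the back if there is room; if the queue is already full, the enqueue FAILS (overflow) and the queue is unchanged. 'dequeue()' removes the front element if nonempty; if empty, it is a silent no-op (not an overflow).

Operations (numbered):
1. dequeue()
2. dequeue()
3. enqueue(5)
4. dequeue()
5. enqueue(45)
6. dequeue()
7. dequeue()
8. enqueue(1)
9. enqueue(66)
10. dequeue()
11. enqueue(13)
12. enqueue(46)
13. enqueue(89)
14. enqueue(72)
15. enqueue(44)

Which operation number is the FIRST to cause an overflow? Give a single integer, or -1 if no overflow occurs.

1. dequeue(): empty, no-op, size=0
2. dequeue(): empty, no-op, size=0
3. enqueue(5): size=1
4. dequeue(): size=0
5. enqueue(45): size=1
6. dequeue(): size=0
7. dequeue(): empty, no-op, size=0
8. enqueue(1): size=1
9. enqueue(66): size=2
10. dequeue(): size=1
11. enqueue(13): size=2
12. enqueue(46): size=3
13. enqueue(89): size=4
14. enqueue(72): size=5
15. enqueue(44): size=6

Answer: -1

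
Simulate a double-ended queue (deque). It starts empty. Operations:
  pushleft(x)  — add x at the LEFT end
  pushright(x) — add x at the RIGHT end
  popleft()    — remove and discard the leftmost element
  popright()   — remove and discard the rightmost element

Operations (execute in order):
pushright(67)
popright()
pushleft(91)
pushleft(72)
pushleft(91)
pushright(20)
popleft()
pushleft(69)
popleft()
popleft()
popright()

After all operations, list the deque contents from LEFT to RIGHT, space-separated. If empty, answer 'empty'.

pushright(67): [67]
popright(): []
pushleft(91): [91]
pushleft(72): [72, 91]
pushleft(91): [91, 72, 91]
pushright(20): [91, 72, 91, 20]
popleft(): [72, 91, 20]
pushleft(69): [69, 72, 91, 20]
popleft(): [72, 91, 20]
popleft(): [91, 20]
popright(): [91]

Answer: 91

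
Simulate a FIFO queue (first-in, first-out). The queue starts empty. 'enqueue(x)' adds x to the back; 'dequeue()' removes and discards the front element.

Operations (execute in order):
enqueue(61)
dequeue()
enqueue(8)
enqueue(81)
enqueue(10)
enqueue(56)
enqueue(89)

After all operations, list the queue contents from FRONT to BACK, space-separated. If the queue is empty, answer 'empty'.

Answer: 8 81 10 56 89

Derivation:
enqueue(61): [61]
dequeue(): []
enqueue(8): [8]
enqueue(81): [8, 81]
enqueue(10): [8, 81, 10]
enqueue(56): [8, 81, 10, 56]
enqueue(89): [8, 81, 10, 56, 89]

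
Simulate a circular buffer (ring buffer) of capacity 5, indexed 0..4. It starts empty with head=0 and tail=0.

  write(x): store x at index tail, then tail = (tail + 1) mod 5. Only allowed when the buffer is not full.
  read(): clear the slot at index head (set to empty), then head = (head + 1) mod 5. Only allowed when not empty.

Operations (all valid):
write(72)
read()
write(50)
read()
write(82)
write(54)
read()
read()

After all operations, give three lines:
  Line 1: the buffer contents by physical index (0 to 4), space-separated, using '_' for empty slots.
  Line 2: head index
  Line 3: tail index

Answer: _ _ _ _ _
4
4

Derivation:
write(72): buf=[72 _ _ _ _], head=0, tail=1, size=1
read(): buf=[_ _ _ _ _], head=1, tail=1, size=0
write(50): buf=[_ 50 _ _ _], head=1, tail=2, size=1
read(): buf=[_ _ _ _ _], head=2, tail=2, size=0
write(82): buf=[_ _ 82 _ _], head=2, tail=3, size=1
write(54): buf=[_ _ 82 54 _], head=2, tail=4, size=2
read(): buf=[_ _ _ 54 _], head=3, tail=4, size=1
read(): buf=[_ _ _ _ _], head=4, tail=4, size=0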